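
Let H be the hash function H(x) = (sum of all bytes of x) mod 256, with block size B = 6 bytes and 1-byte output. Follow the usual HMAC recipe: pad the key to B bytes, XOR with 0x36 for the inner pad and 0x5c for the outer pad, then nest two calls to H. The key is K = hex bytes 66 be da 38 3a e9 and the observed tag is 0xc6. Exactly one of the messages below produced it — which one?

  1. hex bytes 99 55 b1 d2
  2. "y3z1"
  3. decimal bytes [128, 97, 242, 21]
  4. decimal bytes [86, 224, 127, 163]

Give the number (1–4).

3

Key hex bytes 66 be da 38 3a e9 is exactly B = 6 bytes: K' = 66 be da 38 3a e9.
K' ⊕ ipad = 50 88 ec 0e 0c df; K' ⊕ opad = 3a e2 86 64 66 b5.
m1: inner = H(50 88 ec 0e 0c df 99 55 b1 d2) = 2e; tag = H(3a e2 86 64 66 b5 2e) = 4f
m2: inner = H(50 88 ec 0e 0c df 79 33 7a 31) = 14; tag = H(3a e2 86 64 66 b5 14) = 35
m3: inner = H(50 88 ec 0e 0c df 80 61 f2 15) = a5; tag = H(3a e2 86 64 66 b5 a5) = c6 ← matches
m4: inner = H(50 88 ec 0e 0c df 56 e0 7f a3) = 15; tag = H(3a e2 86 64 66 b5 15) = 36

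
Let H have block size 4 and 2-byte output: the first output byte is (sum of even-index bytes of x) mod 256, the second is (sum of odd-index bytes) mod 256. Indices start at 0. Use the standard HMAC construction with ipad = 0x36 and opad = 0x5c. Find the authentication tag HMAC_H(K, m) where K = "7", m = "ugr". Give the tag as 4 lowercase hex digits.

Key "7" = 37 is 1 byte ≤ B = 4; zero-pad to 4 bytes: K' = 37 00 00 00.
K' ⊕ ipad = 01 36 36 36.  K' ⊕ opad = 6b 5c 5c 5c.
Inner input = (K'⊕ipad) ∥ m = 01 36 36 36 ∥ 75 67 72.
Inner hash: even-index sum = 286 mod 256 = 30; odd-index sum = 211 mod 256 = 211 → 1e d3.
Outer input = (K'⊕opad) ∥ inner = 6b 5c 5c 5c ∥ 1e d3.
Outer hash (tag): even-index sum = 229 mod 256 = 229; odd-index sum = 395 mod 256 = 139 → e5 8b.

e58b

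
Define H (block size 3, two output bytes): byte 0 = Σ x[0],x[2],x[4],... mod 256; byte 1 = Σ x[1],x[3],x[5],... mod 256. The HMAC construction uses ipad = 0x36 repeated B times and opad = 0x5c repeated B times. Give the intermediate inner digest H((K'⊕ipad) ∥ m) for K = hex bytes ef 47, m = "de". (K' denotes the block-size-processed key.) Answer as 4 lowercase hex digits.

Key hex bytes ef 47 is 2 bytes ≤ B = 3; zero-pad to 3 bytes: K' = ef 47 00.
K' ⊕ ipad = d9 71 36.
Inner input = d9 71 36 ∥ 64 65.
Inner hash: even-index sum = 372 mod 256 = 116; odd-index sum = 213 mod 256 = 213 → 74 d5.

74d5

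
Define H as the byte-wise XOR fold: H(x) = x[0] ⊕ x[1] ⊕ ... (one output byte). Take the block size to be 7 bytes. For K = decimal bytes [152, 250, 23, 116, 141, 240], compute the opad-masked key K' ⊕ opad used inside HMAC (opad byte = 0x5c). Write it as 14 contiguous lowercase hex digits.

c4a64b28d1ac5c

Key decimal bytes [152, 250, 23, 116, 141, 240] = 98 fa 17 74 8d f0 is 6 bytes ≤ B = 7; zero-pad to 7 bytes: K' = 98 fa 17 74 8d f0 00.
XOR each byte with 0x5c: 98⊕5c=c4, fa⊕5c=a6, 17⊕5c=4b, 74⊕5c=28, 8d⊕5c=d1, f0⊕5c=ac, 00⊕5c=5c.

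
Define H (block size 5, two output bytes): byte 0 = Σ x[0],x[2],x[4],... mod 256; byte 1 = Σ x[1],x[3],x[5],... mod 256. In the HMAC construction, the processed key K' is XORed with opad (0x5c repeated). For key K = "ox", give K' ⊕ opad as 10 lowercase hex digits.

Key "ox" = 6f 78 is 2 bytes ≤ B = 5; zero-pad to 5 bytes: K' = 6f 78 00 00 00.
XOR each byte with 0x5c: 6f⊕5c=33, 78⊕5c=24, 00⊕5c=5c, 00⊕5c=5c, 00⊕5c=5c.

33245c5c5c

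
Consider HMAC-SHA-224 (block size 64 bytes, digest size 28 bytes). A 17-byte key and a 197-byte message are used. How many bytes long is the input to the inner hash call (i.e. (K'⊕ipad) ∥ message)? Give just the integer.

261

Key is 17 ≤ 64 bytes, zero-padded: |K'| = 64.
Inner input = (K'⊕ipad) ∥ m → 64 + 197 = 261 bytes.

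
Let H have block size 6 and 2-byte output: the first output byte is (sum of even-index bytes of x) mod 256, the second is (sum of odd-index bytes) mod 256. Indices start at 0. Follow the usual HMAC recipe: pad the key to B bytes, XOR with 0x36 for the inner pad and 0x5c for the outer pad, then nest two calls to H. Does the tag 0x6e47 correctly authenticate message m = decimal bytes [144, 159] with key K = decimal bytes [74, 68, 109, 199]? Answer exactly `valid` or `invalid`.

Key decimal bytes [74, 68, 109, 199] = 4a 44 6d c7 is 4 bytes ≤ B = 6; zero-pad to 6 bytes: K' = 4a 44 6d c7 00 00.
K' ⊕ ipad = 7c 72 5b f1 36 36; K' ⊕ opad = 16 18 31 9b 5c 5c.
Inner hash: even-index sum = 413 mod 256 = 157; odd-index sum = 568 mod 256 = 56 → 9d 38.
Outer hash (recomputed tag): even-index sum = 320 mod 256 = 64; odd-index sum = 327 mod 256 = 71 → 40 47.
Recomputed tag = 4047; claimed = 6e47 → mismatch.

invalid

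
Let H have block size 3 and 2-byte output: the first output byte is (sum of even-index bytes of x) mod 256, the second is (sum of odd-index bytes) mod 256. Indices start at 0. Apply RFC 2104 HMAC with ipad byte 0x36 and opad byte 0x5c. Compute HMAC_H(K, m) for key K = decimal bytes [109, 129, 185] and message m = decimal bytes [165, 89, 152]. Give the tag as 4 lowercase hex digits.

Key decimal bytes [109, 129, 185] = 6d 81 b9 is exactly B = 3 bytes: K' = 6d 81 b9.
K' ⊕ ipad = 5b b7 8f.  K' ⊕ opad = 31 dd e5.
Inner input = (K'⊕ipad) ∥ m = 5b b7 8f ∥ a5 59 98.
Inner hash: even-index sum = 323 mod 256 = 67; odd-index sum = 500 mod 256 = 244 → 43 f4.
Outer input = (K'⊕opad) ∥ inner = 31 dd e5 ∥ 43 f4.
Outer hash (tag): even-index sum = 522 mod 256 = 10; odd-index sum = 288 mod 256 = 32 → 0a 20.

0a20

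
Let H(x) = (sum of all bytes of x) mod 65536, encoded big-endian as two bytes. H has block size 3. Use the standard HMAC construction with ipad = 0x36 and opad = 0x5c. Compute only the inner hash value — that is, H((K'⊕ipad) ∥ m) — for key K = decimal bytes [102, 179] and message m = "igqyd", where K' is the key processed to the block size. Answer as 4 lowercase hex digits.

0329

Key decimal bytes [102, 179] = 66 b3 is 2 bytes ≤ B = 3; zero-pad to 3 bytes: K' = 66 b3 00.
K' ⊕ ipad = 50 85 36.
Inner input = 50 85 36 ∥ 69 67 71 79 64.
Inner hash: sum = 80+133+54+105+103+113+121+100 = 809 → 03 29.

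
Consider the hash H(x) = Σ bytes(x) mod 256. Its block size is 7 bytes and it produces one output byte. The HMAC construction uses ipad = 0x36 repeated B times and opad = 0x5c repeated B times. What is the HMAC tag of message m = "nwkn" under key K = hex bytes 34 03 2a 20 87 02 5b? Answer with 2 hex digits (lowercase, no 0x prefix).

72

Key hex bytes 34 03 2a 20 87 02 5b is exactly B = 7 bytes: K' = 34 03 2a 20 87 02 5b.
K' ⊕ ipad = 02 35 1c 16 b1 34 6d.  K' ⊕ opad = 68 5f 76 7c db 5e 07.
Inner input = (K'⊕ipad) ∥ m = 02 35 1c 16 b1 34 6d ∥ 6e 77 6b 6e.
Inner hash: sum = 2+53+28+22+177+52+109+110+119+107+110 = 889; mod 256 = 121 → 79.
Outer input = (K'⊕opad) ∥ inner = 68 5f 76 7c db 5e 07 ∥ 79.
Outer hash (tag): sum = 104+95+118+124+219+94+7+121 = 882; mod 256 = 114 → 72.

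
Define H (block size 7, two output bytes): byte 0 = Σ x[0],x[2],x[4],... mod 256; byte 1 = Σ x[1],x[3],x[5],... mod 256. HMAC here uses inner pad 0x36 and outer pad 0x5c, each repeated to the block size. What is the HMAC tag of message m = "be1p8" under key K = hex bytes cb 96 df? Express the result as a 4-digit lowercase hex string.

Key hex bytes cb 96 df is 3 bytes ≤ B = 7; zero-pad to 7 bytes: K' = cb 96 df 00 00 00 00.
K' ⊕ ipad = fd a0 e9 36 36 36 36.  K' ⊕ opad = 97 ca 83 5c 5c 5c 5c.
Inner input = (K'⊕ipad) ∥ m = fd a0 e9 36 36 36 36 ∥ 62 65 31 70 38.
Inner hash: even-index sum = 807 mod 256 = 39; odd-index sum = 471 mod 256 = 215 → 27 d7.
Outer input = (K'⊕opad) ∥ inner = 97 ca 83 5c 5c 5c 5c ∥ 27 d7.
Outer hash (tag): even-index sum = 681 mod 256 = 169; odd-index sum = 425 mod 256 = 169 → a9 a9.

a9a9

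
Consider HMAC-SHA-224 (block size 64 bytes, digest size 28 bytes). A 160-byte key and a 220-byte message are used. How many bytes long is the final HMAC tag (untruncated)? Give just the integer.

The tag is one SHA-224 digest: 28 bytes.

28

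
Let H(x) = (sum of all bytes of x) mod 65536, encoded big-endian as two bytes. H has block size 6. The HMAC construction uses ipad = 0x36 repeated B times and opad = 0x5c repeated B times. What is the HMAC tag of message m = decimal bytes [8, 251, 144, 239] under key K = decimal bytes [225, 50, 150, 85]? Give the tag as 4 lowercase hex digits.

Key decimal bytes [225, 50, 150, 85] = e1 32 96 55 is 4 bytes ≤ B = 6; zero-pad to 6 bytes: K' = e1 32 96 55 00 00.
K' ⊕ ipad = d7 04 a0 63 36 36.  K' ⊕ opad = bd 6e ca 09 5c 5c.
Inner input = (K'⊕ipad) ∥ m = d7 04 a0 63 36 36 ∥ 08 fb 90 ef.
Inner hash: sum = 215+4+160+99+54+54+8+251+144+239 = 1228 → 04 cc.
Outer input = (K'⊕opad) ∥ inner = bd 6e ca 09 5c 5c ∥ 04 cc.
Outer hash (tag): sum = 189+110+202+9+92+92+4+204 = 902 → 03 86.

0386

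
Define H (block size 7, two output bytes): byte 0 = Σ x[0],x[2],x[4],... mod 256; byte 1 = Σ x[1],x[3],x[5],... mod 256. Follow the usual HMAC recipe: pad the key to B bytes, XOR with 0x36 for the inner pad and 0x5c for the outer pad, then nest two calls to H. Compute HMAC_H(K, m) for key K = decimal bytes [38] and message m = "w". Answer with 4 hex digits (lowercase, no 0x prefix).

a7c6

Key decimal bytes [38] = 26 is 1 byte ≤ B = 7; zero-pad to 7 bytes: K' = 26 00 00 00 00 00 00.
K' ⊕ ipad = 10 36 36 36 36 36 36.  K' ⊕ opad = 7a 5c 5c 5c 5c 5c 5c.
Inner input = (K'⊕ipad) ∥ m = 10 36 36 36 36 36 36 ∥ 77.
Inner hash: even-index sum = 178 mod 256 = 178; odd-index sum = 281 mod 256 = 25 → b2 19.
Outer input = (K'⊕opad) ∥ inner = 7a 5c 5c 5c 5c 5c 5c ∥ b2 19.
Outer hash (tag): even-index sum = 423 mod 256 = 167; odd-index sum = 454 mod 256 = 198 → a7 c6.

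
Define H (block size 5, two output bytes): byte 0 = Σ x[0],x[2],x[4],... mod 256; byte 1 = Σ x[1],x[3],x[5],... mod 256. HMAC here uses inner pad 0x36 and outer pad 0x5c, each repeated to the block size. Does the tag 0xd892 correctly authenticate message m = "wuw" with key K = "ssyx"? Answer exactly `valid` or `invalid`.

Key "ssyx" = 73 73 79 78 is 4 bytes ≤ B = 5; zero-pad to 5 bytes: K' = 73 73 79 78 00.
K' ⊕ ipad = 45 45 4f 4e 36; K' ⊕ opad = 2f 2f 25 24 5c.
Inner hash: even-index sum = 319 mod 256 = 63; odd-index sum = 385 mod 256 = 129 → 3f 81.
Outer hash (recomputed tag): even-index sum = 305 mod 256 = 49; odd-index sum = 146 mod 256 = 146 → 31 92.
Recomputed tag = 3192; claimed = d892 → mismatch.

invalid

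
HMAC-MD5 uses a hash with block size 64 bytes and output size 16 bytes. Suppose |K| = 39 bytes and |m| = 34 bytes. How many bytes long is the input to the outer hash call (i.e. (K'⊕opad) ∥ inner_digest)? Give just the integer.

80

Key is 39 ≤ 64 bytes, zero-padded: |K'| = 64.
Outer input = (K'⊕opad) ∥ H(inner) → 64 + 16 = 80 bytes.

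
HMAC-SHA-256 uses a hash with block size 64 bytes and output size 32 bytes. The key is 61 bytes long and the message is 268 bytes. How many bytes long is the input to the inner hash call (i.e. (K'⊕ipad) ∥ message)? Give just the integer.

332

Key is 61 ≤ 64 bytes, zero-padded: |K'| = 64.
Inner input = (K'⊕ipad) ∥ m → 64 + 268 = 332 bytes.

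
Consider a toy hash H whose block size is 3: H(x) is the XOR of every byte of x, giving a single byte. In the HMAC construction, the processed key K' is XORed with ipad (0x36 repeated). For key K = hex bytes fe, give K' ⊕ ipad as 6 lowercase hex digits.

c83636

Key hex bytes fe is 1 byte ≤ B = 3; zero-pad to 3 bytes: K' = fe 00 00.
XOR each byte with 0x36: fe⊕36=c8, 00⊕36=36, 00⊕36=36.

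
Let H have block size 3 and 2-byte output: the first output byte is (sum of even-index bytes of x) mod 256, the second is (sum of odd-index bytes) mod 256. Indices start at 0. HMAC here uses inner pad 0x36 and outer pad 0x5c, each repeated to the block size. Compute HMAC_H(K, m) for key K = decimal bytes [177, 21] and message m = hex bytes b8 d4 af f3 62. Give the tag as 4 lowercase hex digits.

35cd

Key decimal bytes [177, 21] = b1 15 is 2 bytes ≤ B = 3; zero-pad to 3 bytes: K' = b1 15 00.
K' ⊕ ipad = 87 23 36.  K' ⊕ opad = ed 49 5c.
Inner input = (K'⊕ipad) ∥ m = 87 23 36 ∥ b8 d4 af f3 62.
Inner hash: even-index sum = 644 mod 256 = 132; odd-index sum = 492 mod 256 = 236 → 84 ec.
Outer input = (K'⊕opad) ∥ inner = ed 49 5c ∥ 84 ec.
Outer hash (tag): even-index sum = 565 mod 256 = 53; odd-index sum = 205 mod 256 = 205 → 35 cd.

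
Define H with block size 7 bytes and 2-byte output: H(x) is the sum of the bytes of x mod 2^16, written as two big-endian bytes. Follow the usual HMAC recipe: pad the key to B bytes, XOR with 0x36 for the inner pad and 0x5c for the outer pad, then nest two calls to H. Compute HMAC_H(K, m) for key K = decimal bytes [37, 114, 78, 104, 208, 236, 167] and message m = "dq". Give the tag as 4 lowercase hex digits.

037b

Key decimal bytes [37, 114, 78, 104, 208, 236, 167] = 25 72 4e 68 d0 ec a7 is exactly B = 7 bytes: K' = 25 72 4e 68 d0 ec a7.
K' ⊕ ipad = 13 44 78 5e e6 da 91.  K' ⊕ opad = 79 2e 12 34 8c b0 fb.
Inner input = (K'⊕ipad) ∥ m = 13 44 78 5e e6 da 91 ∥ 64 71.
Inner hash: sum = 19+68+120+94+230+218+145+100+113 = 1107 → 04 53.
Outer input = (K'⊕opad) ∥ inner = 79 2e 12 34 8c b0 fb ∥ 04 53.
Outer hash (tag): sum = 121+46+18+52+140+176+251+4+83 = 891 → 03 7b.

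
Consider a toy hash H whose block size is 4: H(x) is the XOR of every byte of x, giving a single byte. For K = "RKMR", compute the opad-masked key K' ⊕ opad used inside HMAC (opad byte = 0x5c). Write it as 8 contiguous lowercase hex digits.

Key "RKMR" = 52 4b 4d 52 is exactly B = 4 bytes: K' = 52 4b 4d 52.
XOR each byte with 0x5c: 52⊕5c=0e, 4b⊕5c=17, 4d⊕5c=11, 52⊕5c=0e.

0e17110e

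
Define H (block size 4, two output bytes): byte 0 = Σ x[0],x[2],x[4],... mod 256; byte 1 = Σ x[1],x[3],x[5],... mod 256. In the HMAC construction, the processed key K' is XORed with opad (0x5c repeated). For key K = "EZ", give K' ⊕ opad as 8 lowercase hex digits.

19065c5c

Key "EZ" = 45 5a is 2 bytes ≤ B = 4; zero-pad to 4 bytes: K' = 45 5a 00 00.
XOR each byte with 0x5c: 45⊕5c=19, 5a⊕5c=06, 00⊕5c=5c, 00⊕5c=5c.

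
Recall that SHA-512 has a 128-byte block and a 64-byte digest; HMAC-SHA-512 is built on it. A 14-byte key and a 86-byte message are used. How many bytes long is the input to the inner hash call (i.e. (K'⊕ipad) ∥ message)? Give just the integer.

214

Key is 14 ≤ 128 bytes, zero-padded: |K'| = 128.
Inner input = (K'⊕ipad) ∥ m → 128 + 86 = 214 bytes.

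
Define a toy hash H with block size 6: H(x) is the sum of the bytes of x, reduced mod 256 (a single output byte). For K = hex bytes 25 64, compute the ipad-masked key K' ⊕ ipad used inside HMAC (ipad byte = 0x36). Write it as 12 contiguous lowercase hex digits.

135236363636

Key hex bytes 25 64 is 2 bytes ≤ B = 6; zero-pad to 6 bytes: K' = 25 64 00 00 00 00.
XOR each byte with 0x36: 25⊕36=13, 64⊕36=52, 00⊕36=36, 00⊕36=36, 00⊕36=36, 00⊕36=36.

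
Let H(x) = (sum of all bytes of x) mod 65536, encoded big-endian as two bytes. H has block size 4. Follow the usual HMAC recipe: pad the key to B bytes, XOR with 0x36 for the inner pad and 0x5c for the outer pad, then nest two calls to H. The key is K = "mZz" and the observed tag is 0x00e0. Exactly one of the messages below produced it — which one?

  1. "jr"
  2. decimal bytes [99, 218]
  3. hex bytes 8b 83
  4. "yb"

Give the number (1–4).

Key "mZz" = 6d 5a 7a is 3 bytes ≤ B = 4; zero-pad to 4 bytes: K' = 6d 5a 7a 00.
K' ⊕ ipad = 5b 6c 4c 36; K' ⊕ opad = 31 06 26 5c.
m1: inner = H(5b 6c 4c 36 6a 72) = 02 25; tag = H(31 06 26 5c 02 25) = 00e0 ← matches
m2: inner = H(5b 6c 4c 36 63 da) = 02 86; tag = H(31 06 26 5c 02 86) = 0141
m3: inner = H(5b 6c 4c 36 8b 83) = 02 57; tag = H(31 06 26 5c 02 57) = 0112
m4: inner = H(5b 6c 4c 36 79 62) = 02 24; tag = H(31 06 26 5c 02 24) = 00df

1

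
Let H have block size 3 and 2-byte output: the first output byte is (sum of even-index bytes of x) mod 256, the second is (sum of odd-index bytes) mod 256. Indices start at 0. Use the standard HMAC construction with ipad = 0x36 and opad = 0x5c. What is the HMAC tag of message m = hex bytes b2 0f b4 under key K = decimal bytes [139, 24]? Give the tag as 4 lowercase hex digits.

c746

Key decimal bytes [139, 24] = 8b 18 is 2 bytes ≤ B = 3; zero-pad to 3 bytes: K' = 8b 18 00.
K' ⊕ ipad = bd 2e 36.  K' ⊕ opad = d7 44 5c.
Inner input = (K'⊕ipad) ∥ m = bd 2e 36 ∥ b2 0f b4.
Inner hash: even-index sum = 258 mod 256 = 2; odd-index sum = 404 mod 256 = 148 → 02 94.
Outer input = (K'⊕opad) ∥ inner = d7 44 5c ∥ 02 94.
Outer hash (tag): even-index sum = 455 mod 256 = 199; odd-index sum = 70 mod 256 = 70 → c7 46.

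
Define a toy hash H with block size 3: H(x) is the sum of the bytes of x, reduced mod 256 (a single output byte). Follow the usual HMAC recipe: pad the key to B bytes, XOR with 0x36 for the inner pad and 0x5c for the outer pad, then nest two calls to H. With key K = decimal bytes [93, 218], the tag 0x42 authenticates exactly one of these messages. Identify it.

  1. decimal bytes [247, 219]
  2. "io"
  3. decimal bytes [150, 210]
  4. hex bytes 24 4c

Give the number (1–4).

1

Key decimal bytes [93, 218] = 5d da is 2 bytes ≤ B = 3; zero-pad to 3 bytes: K' = 5d da 00.
K' ⊕ ipad = 6b ec 36; K' ⊕ opad = 01 86 5c.
m1: inner = H(6b ec 36 f7 db) = 5f; tag = H(01 86 5c 5f) = 42 ← matches
m2: inner = H(6b ec 36 69 6f) = 65; tag = H(01 86 5c 65) = 48
m3: inner = H(6b ec 36 96 d2) = f5; tag = H(01 86 5c f5) = d8
m4: inner = H(6b ec 36 24 4c) = fd; tag = H(01 86 5c fd) = e0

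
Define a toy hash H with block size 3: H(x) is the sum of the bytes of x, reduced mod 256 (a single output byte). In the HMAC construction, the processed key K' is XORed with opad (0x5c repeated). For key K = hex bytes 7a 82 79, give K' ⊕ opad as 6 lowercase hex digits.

26de25

Key hex bytes 7a 82 79 is exactly B = 3 bytes: K' = 7a 82 79.
XOR each byte with 0x5c: 7a⊕5c=26, 82⊕5c=de, 79⊕5c=25.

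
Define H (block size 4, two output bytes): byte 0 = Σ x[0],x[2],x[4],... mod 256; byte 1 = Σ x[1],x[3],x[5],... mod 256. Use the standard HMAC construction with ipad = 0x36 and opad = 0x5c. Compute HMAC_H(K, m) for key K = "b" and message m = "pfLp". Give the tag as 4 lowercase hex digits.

Key "b" = 62 is 1 byte ≤ B = 4; zero-pad to 4 bytes: K' = 62 00 00 00.
K' ⊕ ipad = 54 36 36 36.  K' ⊕ opad = 3e 5c 5c 5c.
Inner input = (K'⊕ipad) ∥ m = 54 36 36 36 ∥ 70 66 4c 70.
Inner hash: even-index sum = 326 mod 256 = 70; odd-index sum = 322 mod 256 = 66 → 46 42.
Outer input = (K'⊕opad) ∥ inner = 3e 5c 5c 5c ∥ 46 42.
Outer hash (tag): even-index sum = 224 mod 256 = 224; odd-index sum = 250 mod 256 = 250 → e0 fa.

e0fa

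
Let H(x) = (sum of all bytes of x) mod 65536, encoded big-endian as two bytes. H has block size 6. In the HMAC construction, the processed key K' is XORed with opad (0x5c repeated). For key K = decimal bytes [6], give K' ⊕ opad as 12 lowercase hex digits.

5a5c5c5c5c5c

Key decimal bytes [6] = 06 is 1 byte ≤ B = 6; zero-pad to 6 bytes: K' = 06 00 00 00 00 00.
XOR each byte with 0x5c: 06⊕5c=5a, 00⊕5c=5c, 00⊕5c=5c, 00⊕5c=5c, 00⊕5c=5c, 00⊕5c=5c.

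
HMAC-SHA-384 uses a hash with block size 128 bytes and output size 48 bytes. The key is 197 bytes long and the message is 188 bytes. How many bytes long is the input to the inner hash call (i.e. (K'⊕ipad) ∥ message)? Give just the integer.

316

Key is 197 > 128 bytes, so it is hashed to 48 bytes then zero-padded to 128: |K'| = 128.
Inner input = (K'⊕ipad) ∥ m → 128 + 188 = 316 bytes.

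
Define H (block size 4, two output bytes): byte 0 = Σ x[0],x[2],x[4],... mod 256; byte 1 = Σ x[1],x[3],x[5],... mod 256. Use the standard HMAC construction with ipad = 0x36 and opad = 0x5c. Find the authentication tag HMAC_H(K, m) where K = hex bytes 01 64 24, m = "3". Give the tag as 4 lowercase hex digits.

Key hex bytes 01 64 24 is 3 bytes ≤ B = 4; zero-pad to 4 bytes: K' = 01 64 24 00.
K' ⊕ ipad = 37 52 12 36.  K' ⊕ opad = 5d 38 78 5c.
Inner input = (K'⊕ipad) ∥ m = 37 52 12 36 ∥ 33.
Inner hash: even-index sum = 124 mod 256 = 124; odd-index sum = 136 mod 256 = 136 → 7c 88.
Outer input = (K'⊕opad) ∥ inner = 5d 38 78 5c ∥ 7c 88.
Outer hash (tag): even-index sum = 337 mod 256 = 81; odd-index sum = 284 mod 256 = 28 → 51 1c.

511c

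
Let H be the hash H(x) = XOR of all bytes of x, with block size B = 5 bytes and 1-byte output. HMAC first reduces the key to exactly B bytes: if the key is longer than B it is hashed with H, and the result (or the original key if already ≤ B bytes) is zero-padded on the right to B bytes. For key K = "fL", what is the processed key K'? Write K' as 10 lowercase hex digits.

Key "fL" = 66 4c is 2 bytes ≤ B = 5; zero-pad to 5 bytes: K' = 66 4c 00 00 00.

664c000000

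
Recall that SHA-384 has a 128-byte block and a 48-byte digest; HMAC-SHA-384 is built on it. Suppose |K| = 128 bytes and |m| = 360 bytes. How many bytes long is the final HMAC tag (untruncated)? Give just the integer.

48

The tag is one SHA-384 digest: 48 bytes.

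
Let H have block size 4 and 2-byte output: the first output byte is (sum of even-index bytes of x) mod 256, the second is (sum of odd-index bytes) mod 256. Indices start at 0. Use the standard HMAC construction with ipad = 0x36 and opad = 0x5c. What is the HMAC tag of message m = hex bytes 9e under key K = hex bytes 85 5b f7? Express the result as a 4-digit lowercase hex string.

Key hex bytes 85 5b f7 is 3 bytes ≤ B = 4; zero-pad to 4 bytes: K' = 85 5b f7 00.
K' ⊕ ipad = b3 6d c1 36.  K' ⊕ opad = d9 07 ab 5c.
Inner input = (K'⊕ipad) ∥ m = b3 6d c1 36 ∥ 9e.
Inner hash: even-index sum = 530 mod 256 = 18; odd-index sum = 163 mod 256 = 163 → 12 a3.
Outer input = (K'⊕opad) ∥ inner = d9 07 ab 5c ∥ 12 a3.
Outer hash (tag): even-index sum = 406 mod 256 = 150; odd-index sum = 262 mod 256 = 6 → 96 06.

9606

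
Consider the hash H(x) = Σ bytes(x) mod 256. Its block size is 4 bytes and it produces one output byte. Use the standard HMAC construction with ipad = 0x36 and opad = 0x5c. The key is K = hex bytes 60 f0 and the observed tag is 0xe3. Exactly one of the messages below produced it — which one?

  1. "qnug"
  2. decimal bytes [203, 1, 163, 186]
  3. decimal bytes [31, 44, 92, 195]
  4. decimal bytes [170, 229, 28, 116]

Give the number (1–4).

1

Key hex bytes 60 f0 is 2 bytes ≤ B = 4; zero-pad to 4 bytes: K' = 60 f0 00 00.
K' ⊕ ipad = 56 c6 36 36; K' ⊕ opad = 3c ac 5c 5c.
m1: inner = H(56 c6 36 36 71 6e 75 67) = 43; tag = H(3c ac 5c 5c 43) = e3 ← matches
m2: inner = H(56 c6 36 36 cb 01 a3 ba) = b1; tag = H(3c ac 5c 5c b1) = 51
m3: inner = H(56 c6 36 36 1f 2c 5c c3) = f2; tag = H(3c ac 5c 5c f2) = 92
m4: inner = H(56 c6 36 36 aa e5 1c 74) = a7; tag = H(3c ac 5c 5c a7) = 47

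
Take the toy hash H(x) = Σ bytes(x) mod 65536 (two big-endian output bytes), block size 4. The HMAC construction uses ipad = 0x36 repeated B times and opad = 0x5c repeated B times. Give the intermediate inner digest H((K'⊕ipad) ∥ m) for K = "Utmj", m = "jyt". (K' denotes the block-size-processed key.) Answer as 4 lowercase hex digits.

02b3

Key "Utmj" = 55 74 6d 6a is exactly B = 4 bytes: K' = 55 74 6d 6a.
K' ⊕ ipad = 63 42 5b 5c.
Inner input = 63 42 5b 5c ∥ 6a 79 74.
Inner hash: sum = 99+66+91+92+106+121+116 = 691 → 02 b3.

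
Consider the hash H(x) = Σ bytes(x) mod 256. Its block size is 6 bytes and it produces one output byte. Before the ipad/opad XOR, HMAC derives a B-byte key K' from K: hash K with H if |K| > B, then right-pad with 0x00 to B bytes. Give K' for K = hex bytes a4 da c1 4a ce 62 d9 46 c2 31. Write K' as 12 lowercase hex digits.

|K| = 10 > B = 6, so first hash the key.
H(K): sum = 164+218+193+74+206+98+217+70+194+49 = 1483; mod 256 = 203 → cb.
Zero-pad H(K) = cb to 6 bytes: K' = cb 00 00 00 00 00.

cb0000000000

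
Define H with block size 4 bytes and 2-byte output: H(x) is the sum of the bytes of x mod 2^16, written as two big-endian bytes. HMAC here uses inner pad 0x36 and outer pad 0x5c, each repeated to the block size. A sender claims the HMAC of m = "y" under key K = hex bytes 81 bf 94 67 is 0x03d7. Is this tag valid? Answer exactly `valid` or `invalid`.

invalid

Key hex bytes 81 bf 94 67 is exactly B = 4 bytes: K' = 81 bf 94 67.
K' ⊕ ipad = b7 89 a2 51; K' ⊕ opad = dd e3 c8 3b.
Inner hash: sum = 183+137+162+81+121 = 684 → 02 ac.
Outer hash (recomputed tag): sum = 221+227+200+59+2+172 = 881 → 03 71.
Recomputed tag = 0371; claimed = 03d7 → mismatch.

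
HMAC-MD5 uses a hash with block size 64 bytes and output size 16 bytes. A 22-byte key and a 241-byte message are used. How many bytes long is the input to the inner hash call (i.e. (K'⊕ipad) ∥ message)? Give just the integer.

305

Key is 22 ≤ 64 bytes, zero-padded: |K'| = 64.
Inner input = (K'⊕ipad) ∥ m → 64 + 241 = 305 bytes.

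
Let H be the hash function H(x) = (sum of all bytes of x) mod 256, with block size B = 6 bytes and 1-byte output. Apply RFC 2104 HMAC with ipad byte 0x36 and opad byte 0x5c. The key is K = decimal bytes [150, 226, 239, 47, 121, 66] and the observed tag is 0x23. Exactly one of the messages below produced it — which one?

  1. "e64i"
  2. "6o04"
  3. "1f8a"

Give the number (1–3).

2

Key decimal bytes [150, 226, 239, 47, 121, 66] = 96 e2 ef 2f 79 42 is exactly B = 6 bytes: K' = 96 e2 ef 2f 79 42.
K' ⊕ ipad = a0 d4 d9 19 4f 74; K' ⊕ opad = ca be b3 73 25 1e.
m1: inner = H(a0 d4 d9 19 4f 74 65 36 34 69) = 61; tag = H(ca be b3 73 25 1e 61) = 52
m2: inner = H(a0 d4 d9 19 4f 74 36 6f 30 34) = 32; tag = H(ca be b3 73 25 1e 32) = 23 ← matches
m3: inner = H(a0 d4 d9 19 4f 74 31 66 38 61) = 59; tag = H(ca be b3 73 25 1e 59) = 4a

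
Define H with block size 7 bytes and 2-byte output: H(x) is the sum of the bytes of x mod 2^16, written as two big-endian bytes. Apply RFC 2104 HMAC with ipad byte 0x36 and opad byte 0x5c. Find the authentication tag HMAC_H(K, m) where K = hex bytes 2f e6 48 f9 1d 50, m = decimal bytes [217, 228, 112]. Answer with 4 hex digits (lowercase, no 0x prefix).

Key hex bytes 2f e6 48 f9 1d 50 is 6 bytes ≤ B = 7; zero-pad to 7 bytes: K' = 2f e6 48 f9 1d 50 00.
K' ⊕ ipad = 19 d0 7e cf 2b 66 36.  K' ⊕ opad = 73 ba 14 a5 41 0c 5c.
Inner input = (K'⊕ipad) ∥ m = 19 d0 7e cf 2b 66 36 ∥ d9 e4 70.
Inner hash: sum = 25+208+126+207+43+102+54+217+228+112 = 1322 → 05 2a.
Outer input = (K'⊕opad) ∥ inner = 73 ba 14 a5 41 0c 5c ∥ 05 2a.
Outer hash (tag): sum = 115+186+20+165+65+12+92+5+42 = 702 → 02 be.

02be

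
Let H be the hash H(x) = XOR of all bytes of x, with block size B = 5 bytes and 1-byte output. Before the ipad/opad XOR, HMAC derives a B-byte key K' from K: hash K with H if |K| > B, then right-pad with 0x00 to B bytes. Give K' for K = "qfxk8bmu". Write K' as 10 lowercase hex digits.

|K| = 8 > B = 5, so first hash the key.
H(K): XOR 71⊕66⊕78⊕6b⊕38⊕62⊕6d⊕75 = 46.
Zero-pad H(K) = 46 to 5 bytes: K' = 46 00 00 00 00.

4600000000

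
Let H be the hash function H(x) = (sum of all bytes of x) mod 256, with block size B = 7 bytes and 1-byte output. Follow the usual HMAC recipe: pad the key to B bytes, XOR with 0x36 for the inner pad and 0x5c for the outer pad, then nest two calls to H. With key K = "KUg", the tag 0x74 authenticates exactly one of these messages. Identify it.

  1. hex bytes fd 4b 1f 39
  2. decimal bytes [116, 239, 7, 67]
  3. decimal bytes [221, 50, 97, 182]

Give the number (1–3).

Key "KUg" = 4b 55 67 is 3 bytes ≤ B = 7; zero-pad to 7 bytes: K' = 4b 55 67 00 00 00 00.
K' ⊕ ipad = 7d 63 51 36 36 36 36; K' ⊕ opad = 17 09 3b 5c 5c 5c 5c.
m1: inner = H(7d 63 51 36 36 36 36 fd 4b 1f 39) = a9; tag = H(17 09 3b 5c 5c 5c 5c a9) = 74 ← matches
m2: inner = H(7d 63 51 36 36 36 36 74 ef 07 43) = b6; tag = H(17 09 3b 5c 5c 5c 5c b6) = 81
m3: inner = H(7d 63 51 36 36 36 36 dd 32 61 b6) = 2f; tag = H(17 09 3b 5c 5c 5c 5c 2f) = fa

1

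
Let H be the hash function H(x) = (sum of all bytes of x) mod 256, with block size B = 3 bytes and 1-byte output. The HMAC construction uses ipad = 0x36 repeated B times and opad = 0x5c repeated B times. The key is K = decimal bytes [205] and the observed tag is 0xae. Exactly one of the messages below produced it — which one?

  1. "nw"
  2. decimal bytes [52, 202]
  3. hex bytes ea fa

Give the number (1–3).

Key decimal bytes [205] = cd is 1 byte ≤ B = 3; zero-pad to 3 bytes: K' = cd 00 00.
K' ⊕ ipad = fb 36 36; K' ⊕ opad = 91 5c 5c.
m1: inner = H(fb 36 36 6e 77) = 4c; tag = H(91 5c 5c 4c) = 95
m2: inner = H(fb 36 36 34 ca) = 65; tag = H(91 5c 5c 65) = ae ← matches
m3: inner = H(fb 36 36 ea fa) = 4b; tag = H(91 5c 5c 4b) = 94

2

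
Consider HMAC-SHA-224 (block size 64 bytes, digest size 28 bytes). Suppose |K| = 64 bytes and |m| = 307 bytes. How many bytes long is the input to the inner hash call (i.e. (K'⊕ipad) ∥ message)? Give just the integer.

371

Key is 64 ≤ 64 bytes, zero-padded: |K'| = 64.
Inner input = (K'⊕ipad) ∥ m → 64 + 307 = 371 bytes.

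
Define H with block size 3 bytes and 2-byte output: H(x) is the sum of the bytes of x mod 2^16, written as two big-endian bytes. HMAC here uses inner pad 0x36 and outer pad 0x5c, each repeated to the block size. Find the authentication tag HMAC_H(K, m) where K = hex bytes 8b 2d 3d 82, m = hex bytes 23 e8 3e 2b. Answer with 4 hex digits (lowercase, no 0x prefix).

0108

Key hex bytes 8b 2d 3d 82 is 4 bytes > B = 3, so hash it first: H(key) = 01 77, then zero-pad to 3 bytes: K' = 01 77 00.
K' ⊕ ipad = 37 41 36.  K' ⊕ opad = 5d 2b 5c.
Inner input = (K'⊕ipad) ∥ m = 37 41 36 ∥ 23 e8 3e 2b.
Inner hash: sum = 55+65+54+35+232+62+43 = 546 → 02 22.
Outer input = (K'⊕opad) ∥ inner = 5d 2b 5c ∥ 02 22.
Outer hash (tag): sum = 93+43+92+2+34 = 264 → 01 08.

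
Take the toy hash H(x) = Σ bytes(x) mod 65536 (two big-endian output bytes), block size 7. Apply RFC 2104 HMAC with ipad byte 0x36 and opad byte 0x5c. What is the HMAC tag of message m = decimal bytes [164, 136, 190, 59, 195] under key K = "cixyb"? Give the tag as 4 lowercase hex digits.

02b0

Key "cixyb" = 63 69 78 79 62 is 5 bytes ≤ B = 7; zero-pad to 7 bytes: K' = 63 69 78 79 62 00 00.
K' ⊕ ipad = 55 5f 4e 4f 54 36 36.  K' ⊕ opad = 3f 35 24 25 3e 5c 5c.
Inner input = (K'⊕ipad) ∥ m = 55 5f 4e 4f 54 36 36 ∥ a4 88 be 3b c3.
Inner hash: sum = 85+95+78+79+84+54+54+164+136+190+59+195 = 1273 → 04 f9.
Outer input = (K'⊕opad) ∥ inner = 3f 35 24 25 3e 5c 5c ∥ 04 f9.
Outer hash (tag): sum = 63+53+36+37+62+92+92+4+249 = 688 → 02 b0.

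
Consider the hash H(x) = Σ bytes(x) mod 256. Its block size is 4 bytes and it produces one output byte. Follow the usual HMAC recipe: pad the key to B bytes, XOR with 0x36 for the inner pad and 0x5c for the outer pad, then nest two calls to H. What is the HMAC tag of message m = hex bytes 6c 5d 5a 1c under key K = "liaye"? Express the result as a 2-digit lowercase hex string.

5f

Key "liaye" = 6c 69 61 79 65 is 5 bytes > B = 4, so hash it first: H(key) = 14, then zero-pad to 4 bytes: K' = 14 00 00 00.
K' ⊕ ipad = 22 36 36 36.  K' ⊕ opad = 48 5c 5c 5c.
Inner input = (K'⊕ipad) ∥ m = 22 36 36 36 ∥ 6c 5d 5a 1c.
Inner hash: sum = 34+54+54+54+108+93+90+28 = 515; mod 256 = 3 → 03.
Outer input = (K'⊕opad) ∥ inner = 48 5c 5c 5c ∥ 03.
Outer hash (tag): sum = 72+92+92+92+3 = 351; mod 256 = 95 → 5f.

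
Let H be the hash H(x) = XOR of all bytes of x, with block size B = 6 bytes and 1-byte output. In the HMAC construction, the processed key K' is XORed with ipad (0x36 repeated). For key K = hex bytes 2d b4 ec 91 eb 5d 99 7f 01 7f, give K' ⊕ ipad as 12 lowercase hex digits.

fc3636363636

Key hex bytes 2d b4 ec 91 eb 5d 99 7f 01 7f is 10 bytes > B = 6, so hash it first: H(key) = ca, then zero-pad to 6 bytes: K' = ca 00 00 00 00 00.
XOR each byte with 0x36: ca⊕36=fc, 00⊕36=36, 00⊕36=36, 00⊕36=36, 00⊕36=36, 00⊕36=36.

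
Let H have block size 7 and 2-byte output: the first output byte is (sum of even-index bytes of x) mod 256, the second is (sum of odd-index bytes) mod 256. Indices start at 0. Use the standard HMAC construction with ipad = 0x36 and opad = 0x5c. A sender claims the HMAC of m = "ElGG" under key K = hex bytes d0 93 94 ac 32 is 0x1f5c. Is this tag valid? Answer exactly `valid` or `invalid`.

Key hex bytes d0 93 94 ac 32 is 5 bytes ≤ B = 7; zero-pad to 7 bytes: K' = d0 93 94 ac 32 00 00.
K' ⊕ ipad = e6 a5 a2 9a 04 36 36; K' ⊕ opad = 8c cf c8 f0 6e 5c 5c.
Inner hash: even-index sum = 629 mod 256 = 117; odd-index sum = 513 mod 256 = 1 → 75 01.
Outer hash (recomputed tag): even-index sum = 543 mod 256 = 31; odd-index sum = 656 mod 256 = 144 → 1f 90.
Recomputed tag = 1f90; claimed = 1f5c → mismatch.

invalid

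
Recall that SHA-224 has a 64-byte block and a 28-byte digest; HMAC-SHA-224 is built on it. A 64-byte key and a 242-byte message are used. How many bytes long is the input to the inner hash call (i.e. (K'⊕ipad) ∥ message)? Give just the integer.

306

Key is 64 ≤ 64 bytes, zero-padded: |K'| = 64.
Inner input = (K'⊕ipad) ∥ m → 64 + 242 = 306 bytes.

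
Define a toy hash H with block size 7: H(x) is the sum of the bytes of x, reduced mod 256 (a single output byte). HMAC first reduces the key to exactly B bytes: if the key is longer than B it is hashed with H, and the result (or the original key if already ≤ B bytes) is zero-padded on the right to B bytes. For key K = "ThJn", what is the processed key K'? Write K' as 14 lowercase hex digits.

54684a6e000000

Key "ThJn" = 54 68 4a 6e is 4 bytes ≤ B = 7; zero-pad to 7 bytes: K' = 54 68 4a 6e 00 00 00.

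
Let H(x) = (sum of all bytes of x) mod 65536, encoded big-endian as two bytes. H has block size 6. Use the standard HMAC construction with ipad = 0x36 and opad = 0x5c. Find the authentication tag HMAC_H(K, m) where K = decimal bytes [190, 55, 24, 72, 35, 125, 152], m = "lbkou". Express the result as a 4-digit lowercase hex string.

Key decimal bytes [190, 55, 24, 72, 35, 125, 152] = be 37 18 48 23 7d 98 is 7 bytes > B = 6, so hash it first: H(key) = 02 8d, then zero-pad to 6 bytes: K' = 02 8d 00 00 00 00.
K' ⊕ ipad = 34 bb 36 36 36 36.  K' ⊕ opad = 5e d1 5c 5c 5c 5c.
Inner input = (K'⊕ipad) ∥ m = 34 bb 36 36 36 36 ∥ 6c 62 6b 6f 75.
Inner hash: sum = 52+187+54+54+54+54+108+98+107+111+117 = 996 → 03 e4.
Outer input = (K'⊕opad) ∥ inner = 5e d1 5c 5c 5c 5c ∥ 03 e4.
Outer hash (tag): sum = 94+209+92+92+92+92+3+228 = 902 → 03 86.

0386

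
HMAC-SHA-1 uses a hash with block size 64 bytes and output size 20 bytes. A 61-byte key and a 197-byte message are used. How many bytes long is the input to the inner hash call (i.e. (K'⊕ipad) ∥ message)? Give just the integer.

261

Key is 61 ≤ 64 bytes, zero-padded: |K'| = 64.
Inner input = (K'⊕ipad) ∥ m → 64 + 197 = 261 bytes.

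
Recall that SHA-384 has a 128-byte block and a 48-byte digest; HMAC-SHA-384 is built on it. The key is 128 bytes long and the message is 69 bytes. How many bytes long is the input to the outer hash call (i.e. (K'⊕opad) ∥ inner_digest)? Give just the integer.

Key is 128 ≤ 128 bytes, zero-padded: |K'| = 128.
Outer input = (K'⊕opad) ∥ H(inner) → 128 + 48 = 176 bytes.

176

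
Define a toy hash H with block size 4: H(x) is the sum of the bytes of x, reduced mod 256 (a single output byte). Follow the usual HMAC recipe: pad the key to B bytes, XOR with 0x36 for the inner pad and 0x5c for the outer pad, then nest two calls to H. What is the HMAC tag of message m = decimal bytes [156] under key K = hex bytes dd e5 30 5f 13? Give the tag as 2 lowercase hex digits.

Key hex bytes dd e5 30 5f 13 is 5 bytes > B = 4, so hash it first: H(key) = 64, then zero-pad to 4 bytes: K' = 64 00 00 00.
K' ⊕ ipad = 52 36 36 36.  K' ⊕ opad = 38 5c 5c 5c.
Inner input = (K'⊕ipad) ∥ m = 52 36 36 36 ∥ 9c.
Inner hash: sum = 82+54+54+54+156 = 400; mod 256 = 144 → 90.
Outer input = (K'⊕opad) ∥ inner = 38 5c 5c 5c ∥ 90.
Outer hash (tag): sum = 56+92+92+92+144 = 476; mod 256 = 220 → dc.

dc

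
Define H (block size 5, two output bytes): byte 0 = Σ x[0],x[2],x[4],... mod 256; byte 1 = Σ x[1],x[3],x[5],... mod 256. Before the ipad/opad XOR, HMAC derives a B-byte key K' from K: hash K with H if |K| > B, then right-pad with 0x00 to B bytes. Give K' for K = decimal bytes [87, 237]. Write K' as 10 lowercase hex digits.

57ed000000

Key decimal bytes [87, 237] = 57 ed is 2 bytes ≤ B = 5; zero-pad to 5 bytes: K' = 57 ed 00 00 00.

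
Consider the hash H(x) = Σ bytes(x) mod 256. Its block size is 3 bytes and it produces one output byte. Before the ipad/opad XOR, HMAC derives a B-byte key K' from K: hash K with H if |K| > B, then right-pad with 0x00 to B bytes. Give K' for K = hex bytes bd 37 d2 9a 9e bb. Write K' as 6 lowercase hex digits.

b90000

|K| = 6 > B = 3, so first hash the key.
H(K): sum = 189+55+210+154+158+187 = 953; mod 256 = 185 → b9.
Zero-pad H(K) = b9 to 3 bytes: K' = b9 00 00.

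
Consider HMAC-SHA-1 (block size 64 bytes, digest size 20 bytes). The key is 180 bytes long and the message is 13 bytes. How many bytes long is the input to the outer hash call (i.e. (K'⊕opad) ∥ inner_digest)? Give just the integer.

Key is 180 > 64 bytes, so it is hashed to 20 bytes then zero-padded to 64: |K'| = 64.
Outer input = (K'⊕opad) ∥ H(inner) → 64 + 20 = 84 bytes.

84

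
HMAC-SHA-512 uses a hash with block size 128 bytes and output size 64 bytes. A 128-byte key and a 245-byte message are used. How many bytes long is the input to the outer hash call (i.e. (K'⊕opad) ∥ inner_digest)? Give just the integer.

192

Key is 128 ≤ 128 bytes, zero-padded: |K'| = 128.
Outer input = (K'⊕opad) ∥ H(inner) → 128 + 64 = 192 bytes.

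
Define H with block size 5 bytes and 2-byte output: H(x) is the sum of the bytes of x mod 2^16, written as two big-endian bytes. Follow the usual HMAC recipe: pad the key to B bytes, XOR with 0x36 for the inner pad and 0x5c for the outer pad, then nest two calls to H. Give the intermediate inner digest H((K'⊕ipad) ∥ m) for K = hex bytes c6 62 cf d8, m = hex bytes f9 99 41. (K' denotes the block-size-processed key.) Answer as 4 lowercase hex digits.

Key hex bytes c6 62 cf d8 is 4 bytes ≤ B = 5; zero-pad to 5 bytes: K' = c6 62 cf d8 00.
K' ⊕ ipad = f0 54 f9 ee 36.
Inner input = f0 54 f9 ee 36 ∥ f9 99 41.
Inner hash: sum = 240+84+249+238+54+249+153+65 = 1332 → 05 34.

0534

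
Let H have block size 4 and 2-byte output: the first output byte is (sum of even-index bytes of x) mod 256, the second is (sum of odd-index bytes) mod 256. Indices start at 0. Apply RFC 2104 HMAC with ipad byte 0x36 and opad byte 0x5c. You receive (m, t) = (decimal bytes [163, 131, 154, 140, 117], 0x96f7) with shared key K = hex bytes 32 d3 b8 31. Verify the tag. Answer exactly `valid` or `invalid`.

valid

Key hex bytes 32 d3 b8 31 is exactly B = 4 bytes: K' = 32 d3 b8 31.
K' ⊕ ipad = 04 e5 8e 07; K' ⊕ opad = 6e 8f e4 6d.
Inner hash: even-index sum = 580 mod 256 = 68; odd-index sum = 507 mod 256 = 251 → 44 fb.
Outer hash (recomputed tag): even-index sum = 406 mod 256 = 150; odd-index sum = 503 mod 256 = 247 → 96 f7.
Recomputed tag = 96f7; claimed = 96f7 → match.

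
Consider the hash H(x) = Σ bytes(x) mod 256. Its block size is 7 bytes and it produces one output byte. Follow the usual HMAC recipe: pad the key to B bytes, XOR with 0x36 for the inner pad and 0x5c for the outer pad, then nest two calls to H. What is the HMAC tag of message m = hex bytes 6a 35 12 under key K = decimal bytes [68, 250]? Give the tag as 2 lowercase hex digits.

Key decimal bytes [68, 250] = 44 fa is 2 bytes ≤ B = 7; zero-pad to 7 bytes: K' = 44 fa 00 00 00 00 00.
K' ⊕ ipad = 72 cc 36 36 36 36 36.  K' ⊕ opad = 18 a6 5c 5c 5c 5c 5c.
Inner input = (K'⊕ipad) ∥ m = 72 cc 36 36 36 36 36 ∥ 6a 35 12.
Inner hash: sum = 114+204+54+54+54+54+54+106+53+18 = 765; mod 256 = 253 → fd.
Outer input = (K'⊕opad) ∥ inner = 18 a6 5c 5c 5c 5c 5c ∥ fd.
Outer hash (tag): sum = 24+166+92+92+92+92+92+253 = 903; mod 256 = 135 → 87.

87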